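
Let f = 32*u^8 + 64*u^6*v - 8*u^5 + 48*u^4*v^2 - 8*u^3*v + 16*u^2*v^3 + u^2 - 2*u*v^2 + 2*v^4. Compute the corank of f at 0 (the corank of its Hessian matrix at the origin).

1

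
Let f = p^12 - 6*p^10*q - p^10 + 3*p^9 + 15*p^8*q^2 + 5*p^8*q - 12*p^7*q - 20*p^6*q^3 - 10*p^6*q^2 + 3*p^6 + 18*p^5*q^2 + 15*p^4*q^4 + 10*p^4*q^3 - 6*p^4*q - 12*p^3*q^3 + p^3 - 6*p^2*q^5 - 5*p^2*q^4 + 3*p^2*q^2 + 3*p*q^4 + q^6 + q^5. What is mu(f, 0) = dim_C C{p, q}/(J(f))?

8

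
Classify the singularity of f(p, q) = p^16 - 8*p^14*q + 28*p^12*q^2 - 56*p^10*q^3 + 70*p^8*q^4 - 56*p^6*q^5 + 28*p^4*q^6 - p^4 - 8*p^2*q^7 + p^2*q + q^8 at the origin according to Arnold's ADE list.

D_9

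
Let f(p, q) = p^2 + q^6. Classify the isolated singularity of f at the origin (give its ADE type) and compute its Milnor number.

The Hessian of f at 0 has rank 1. Corank 1: A-series; mu = 5 gives A_5.

Type A5, Milnor number mu = 5.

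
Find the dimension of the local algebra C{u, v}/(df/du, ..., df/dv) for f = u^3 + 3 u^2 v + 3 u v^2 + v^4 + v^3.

The Hessian of f at 0 has rank 0. Corank 2; j^3 = (u + v)^3 is a perfect cube, so E-series; the 4-jet and mu = 6 give E_6.

6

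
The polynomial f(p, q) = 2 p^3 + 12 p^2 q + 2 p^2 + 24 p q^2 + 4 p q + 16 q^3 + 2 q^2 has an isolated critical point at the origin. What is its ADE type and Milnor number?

Type A_{2}, Milnor number mu = 2.

The Hessian of f at 0 is [[4, 4], [4, 4]] with rank 1, so corank 1. A Groebner basis of the Jacobian ideal J(f) in C{p,q} is {q^2, p + q}; counting standard monomials gives mu = 2. Corank 1: A-series; mu = 2 gives A_2.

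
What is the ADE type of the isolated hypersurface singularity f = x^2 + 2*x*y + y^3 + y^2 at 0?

The Hessian of f at 0 has rank 1. Corank 1: A-series; mu = 2 gives A_2.

A2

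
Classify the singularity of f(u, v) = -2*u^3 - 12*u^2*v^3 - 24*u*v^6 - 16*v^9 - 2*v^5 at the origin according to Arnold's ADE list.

E_{8}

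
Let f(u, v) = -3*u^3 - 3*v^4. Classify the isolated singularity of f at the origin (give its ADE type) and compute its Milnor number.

Type E_6, Milnor number mu = 6.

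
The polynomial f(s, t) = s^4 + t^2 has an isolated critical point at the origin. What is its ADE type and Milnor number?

The Hessian of f at 0 has rank 1. Corank 1: A-series; mu = 3 gives A_3.

Type A3, Milnor number mu = 3.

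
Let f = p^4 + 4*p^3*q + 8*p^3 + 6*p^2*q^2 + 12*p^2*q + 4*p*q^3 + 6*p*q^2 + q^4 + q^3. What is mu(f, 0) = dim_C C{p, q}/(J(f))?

6

The Hessian of f at 0 is [[0, 0], [0, 0]] with rank 0, so corank 2. A Groebner basis of the Jacobian ideal J(f) in C{p,q} is {q^4, p*q^2 + 2*q^3/3, p^2 + p*q + q^2/4}; counting standard monomials gives mu = 6. Corank 2; j^3 = (2*p + q)^3 is a perfect cube, so E-series; the 4-jet and mu = 6 give E_6.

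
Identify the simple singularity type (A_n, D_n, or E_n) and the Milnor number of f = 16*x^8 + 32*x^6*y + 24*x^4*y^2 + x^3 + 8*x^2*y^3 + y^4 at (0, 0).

Type E6, Milnor number mu = 6.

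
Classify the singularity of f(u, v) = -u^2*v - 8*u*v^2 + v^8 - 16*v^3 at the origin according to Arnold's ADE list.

D_{9}

The Hessian of f at 0 is [[0, 0], [0, 0]] with rank 0, so corank 2. A Groebner basis of the Jacobian ideal J(f) in C{u,v} is {-u^2/8 + v^7 + 2*v^2, u^3 + 64*v^3, u*v + 4*v^2}; counting standard monomials gives mu = 9. Corank 2; j^3 = -v*(u + 4*v)^2 has shape L^2 M (L != M), so D-series; mu = 9 gives D_9.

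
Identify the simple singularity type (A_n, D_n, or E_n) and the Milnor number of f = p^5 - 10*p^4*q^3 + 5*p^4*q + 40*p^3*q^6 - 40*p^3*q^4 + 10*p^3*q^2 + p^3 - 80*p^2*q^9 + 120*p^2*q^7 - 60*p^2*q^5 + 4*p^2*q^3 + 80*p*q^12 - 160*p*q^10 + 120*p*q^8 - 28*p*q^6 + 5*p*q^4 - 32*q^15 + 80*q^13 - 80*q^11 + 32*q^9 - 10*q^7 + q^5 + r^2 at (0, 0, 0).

The Hessian of f at 0 is [[0, 0, 0], [0, 0, 0], [0, 0, 2]] with rank 1, so corank 2. A Groebner basis of the Jacobian ideal J(f) in C{p,q,r} is {-p^2/4 + p*q^3, p^2 + q^4, p^3, p^2*q, r}; counting standard monomials gives mu = 8. Corank 2; j^3 = p^3 is a perfect cube, so E-series; the 5-jet and mu = 8 give E_8.

Type E_8, Milnor number mu = 8.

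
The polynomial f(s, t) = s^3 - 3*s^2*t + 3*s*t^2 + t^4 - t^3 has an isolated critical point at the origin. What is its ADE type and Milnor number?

The Hessian of f at 0 has rank 0. Corank 2; j^3 = (s - t)^3 is a perfect cube, so E-series; the 4-jet and mu = 6 give E_6.

Type E_6, Milnor number mu = 6.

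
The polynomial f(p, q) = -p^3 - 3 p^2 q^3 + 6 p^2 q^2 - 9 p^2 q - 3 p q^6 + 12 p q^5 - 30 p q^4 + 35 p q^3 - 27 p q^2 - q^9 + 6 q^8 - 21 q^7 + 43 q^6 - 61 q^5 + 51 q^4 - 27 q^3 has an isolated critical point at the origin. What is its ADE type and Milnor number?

Type E_{7}, Milnor number mu = 7.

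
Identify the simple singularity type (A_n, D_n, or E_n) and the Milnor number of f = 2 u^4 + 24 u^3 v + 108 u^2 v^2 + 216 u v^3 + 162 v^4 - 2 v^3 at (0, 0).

Type E6, Milnor number mu = 6.

The Hessian of f at 0 has rank 0. Corank 2; j^3 = -2*v^3 is a perfect cube, so E-series; the 4-jet and mu = 6 give E_6.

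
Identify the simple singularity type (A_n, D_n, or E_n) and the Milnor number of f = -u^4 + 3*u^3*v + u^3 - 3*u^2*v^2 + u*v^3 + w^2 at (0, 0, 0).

Type E_{7}, Milnor number mu = 7.

The Hessian of f at 0 has rank 1. Corank 2; j^3 = u^3 is a perfect cube, so E-series; the 4-jet and mu = 7 give E_7.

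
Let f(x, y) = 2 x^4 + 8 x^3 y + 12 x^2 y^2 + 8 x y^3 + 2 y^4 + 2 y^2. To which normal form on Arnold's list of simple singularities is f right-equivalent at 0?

A_3

The Hessian of f at 0 has rank 1. Corank 1: A-series; mu = 3 gives A_3.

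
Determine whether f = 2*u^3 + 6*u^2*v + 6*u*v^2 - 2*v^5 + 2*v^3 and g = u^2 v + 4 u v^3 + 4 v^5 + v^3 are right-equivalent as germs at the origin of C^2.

The Hessian of f at 0 is [[0, 0], [0, 0]] with rank 0, so corank 2. A Groebner basis of the Jacobian ideal J(f) in C{u,v} is {v^4, u^2 + 2*u*v + v^2}; counting standard monomials gives mu = 8. Corank 2; j^3 = 2*(u + v)^3 is a perfect cube, so E-series; the 5-jet and mu = 8 give E_8. The Hessian of g at 0 is [[0, 0], [0, 0]] with rank 0, so corank 2. A Groebner basis of the Jacobian ideal J(g) in C{u,v} is {v^3, u^2 + 3*v^2, u*v}; counting standard monomials gives mu = 4. Corank 2; j^3 = v*(u^2 + v^2) splits into three distinct lines over C (the quadratic factor has nonzero discriminant), so D_4. f is E_8 but g is D_4, hence not right-equivalent.

No.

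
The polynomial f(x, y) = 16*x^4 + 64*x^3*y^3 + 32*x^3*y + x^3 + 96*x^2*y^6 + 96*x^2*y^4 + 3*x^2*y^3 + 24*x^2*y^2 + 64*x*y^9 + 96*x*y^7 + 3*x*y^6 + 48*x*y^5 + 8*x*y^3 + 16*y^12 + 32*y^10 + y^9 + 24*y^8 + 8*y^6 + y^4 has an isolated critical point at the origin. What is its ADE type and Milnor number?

The Hessian of f at 0 is [[0, 0], [0, 0]] with rank 0, so corank 2. A Groebner basis of the Jacobian ideal J(f) in C{x,y} is {y^4, x*y^2 + y^3/6, x^2}; counting standard monomials gives mu = 6. Corank 2; j^3 = x^3 is a perfect cube, so E-series; the 4-jet and mu = 6 give E_6.

Type E_6, Milnor number mu = 6.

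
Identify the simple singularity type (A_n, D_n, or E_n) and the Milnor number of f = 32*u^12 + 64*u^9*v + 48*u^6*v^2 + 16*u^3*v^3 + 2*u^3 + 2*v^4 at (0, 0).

Type E_6, Milnor number mu = 6.

The Hessian of f at 0 has rank 0. Corank 2; j^3 = 2*u^3 is a perfect cube, so E-series; the 4-jet and mu = 6 give E_6.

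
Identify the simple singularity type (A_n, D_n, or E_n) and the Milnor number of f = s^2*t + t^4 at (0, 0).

Type D5, Milnor number mu = 5.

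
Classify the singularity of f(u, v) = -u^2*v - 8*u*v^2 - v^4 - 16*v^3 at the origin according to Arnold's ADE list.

The Hessian of f at 0 has rank 0. Corank 2; j^3 = -v*(u + 4*v)^2 has shape L^2 M (L != M), so D-series; mu = 5 gives D_5.

D_{5}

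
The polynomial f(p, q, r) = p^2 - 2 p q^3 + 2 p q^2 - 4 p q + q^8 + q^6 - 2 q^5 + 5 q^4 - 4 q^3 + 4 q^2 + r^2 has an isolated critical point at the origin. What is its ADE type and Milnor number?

Type A_{7}, Milnor number mu = 7.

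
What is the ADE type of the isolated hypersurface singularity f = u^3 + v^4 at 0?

The Hessian of f at 0 has rank 0. Corank 2; j^3 = u^3 is a perfect cube, so E-series; the 4-jet and mu = 6 give E_6.

E_6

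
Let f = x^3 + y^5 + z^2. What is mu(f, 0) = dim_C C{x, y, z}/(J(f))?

8

The Hessian of f at 0 is [[0, 0, 0], [0, 0, 0], [0, 0, 2]] with rank 1, so corank 2. A Groebner basis of the Jacobian ideal J(f) in C{x,y,z} is {y^4, x^2, z}; counting standard monomials gives mu = 8. Corank 2; j^3 = x^3 is a perfect cube, so E-series; the 5-jet and mu = 8 give E_8.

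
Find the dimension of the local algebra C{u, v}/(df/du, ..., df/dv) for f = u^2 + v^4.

The Hessian of f at 0 is [[2, 0], [0, 0]] with rank 1, so corank 1. A Groebner basis of the Jacobian ideal J(f) in C{u,v} is {v^3, u}; counting standard monomials gives mu = 3. Corank 1: A-series; mu = 3 gives A_3.

3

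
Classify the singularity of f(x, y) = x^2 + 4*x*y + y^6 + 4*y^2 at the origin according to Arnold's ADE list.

A_5

The Hessian of f at 0 has rank 1. Corank 1: A-series; mu = 5 gives A_5.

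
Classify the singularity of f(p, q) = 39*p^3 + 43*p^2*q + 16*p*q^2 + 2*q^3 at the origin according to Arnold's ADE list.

The Hessian of f at 0 has rank 0. Corank 2; j^3 = (3*p + q)*(13*p^2 + 10*p*q + 2*q^2) splits into three distinct lines over C (the quadratic factor has nonzero discriminant), so D_4.

D4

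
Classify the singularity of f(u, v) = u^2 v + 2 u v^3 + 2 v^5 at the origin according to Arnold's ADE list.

The Hessian of f at 0 is [[0, 0], [0, 0]] with rank 0, so corank 2. A Groebner basis of the Jacobian ideal J(f) in C{u,v} is {u^3, u^2*v, -u^2/4 + u*v^2, u*v + v^3}; counting standard monomials gives mu = 6. Corank 2; j^3 = u^2*v has shape L^2 M (L != M), so D-series; mu = 6 gives D_6.

D6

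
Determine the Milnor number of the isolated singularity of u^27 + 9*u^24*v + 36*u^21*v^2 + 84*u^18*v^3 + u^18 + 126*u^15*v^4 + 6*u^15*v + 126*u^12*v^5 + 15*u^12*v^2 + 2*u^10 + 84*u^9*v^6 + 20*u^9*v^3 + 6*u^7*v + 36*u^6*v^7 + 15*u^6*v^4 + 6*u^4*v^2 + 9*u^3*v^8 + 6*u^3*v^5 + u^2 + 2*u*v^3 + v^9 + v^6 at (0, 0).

The Hessian of f at 0 has rank 1. Corank 1: A-series; mu = 8 gives A_8.

8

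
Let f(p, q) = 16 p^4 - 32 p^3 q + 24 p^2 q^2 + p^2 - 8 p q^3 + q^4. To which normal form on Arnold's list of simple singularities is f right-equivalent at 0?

A3

The Hessian of f at 0 has rank 1. Corank 1: A-series; mu = 3 gives A_3.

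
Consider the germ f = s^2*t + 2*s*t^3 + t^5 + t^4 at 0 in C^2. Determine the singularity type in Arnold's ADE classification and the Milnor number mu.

The Hessian of f at 0 is [[0, 0], [0, 0]] with rank 0, so corank 2. A Groebner basis of the Jacobian ideal J(f) in C{s,t} is {s*t^2, s*t + t^3, s^2 - 4*s*t}; counting standard monomials gives mu = 5. Corank 2; j^3 = s^2*t has shape L^2 M (L != M), so D-series; mu = 5 gives D_5.

Type D_5, Milnor number mu = 5.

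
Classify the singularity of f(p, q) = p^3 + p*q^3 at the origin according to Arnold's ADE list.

E_7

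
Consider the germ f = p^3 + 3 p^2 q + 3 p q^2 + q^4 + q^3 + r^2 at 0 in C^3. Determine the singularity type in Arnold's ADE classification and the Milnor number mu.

The Hessian of f at 0 has rank 1. Corank 2; j^3 = (p + q)^3 is a perfect cube, so E-series; the 4-jet and mu = 6 give E_6.

Type E_6, Milnor number mu = 6.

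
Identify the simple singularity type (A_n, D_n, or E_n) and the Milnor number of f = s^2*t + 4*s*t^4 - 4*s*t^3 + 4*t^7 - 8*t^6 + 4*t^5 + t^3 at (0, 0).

Type D_4, Milnor number mu = 4.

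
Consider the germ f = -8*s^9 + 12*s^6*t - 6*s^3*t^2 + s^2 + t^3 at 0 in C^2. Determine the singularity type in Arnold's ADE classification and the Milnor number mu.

The Hessian of f at 0 has rank 1. Corank 1: A-series; mu = 2 gives A_2.

Type A2, Milnor number mu = 2.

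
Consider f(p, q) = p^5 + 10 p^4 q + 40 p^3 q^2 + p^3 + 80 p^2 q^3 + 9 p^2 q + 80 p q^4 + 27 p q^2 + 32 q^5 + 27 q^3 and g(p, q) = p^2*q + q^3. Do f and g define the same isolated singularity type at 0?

The Hessian of f at 0 has rank 0. Corank 2; j^3 = (p + 3*q)^3 is a perfect cube, so E-series; the 5-jet and mu = 8 give E_8. The Hessian of g at 0 has rank 0. Corank 2; j^3 = q*(p^2 + q^2) splits into three distinct lines over C (the quadratic factor has nonzero discriminant), so D_4. f is E_8 but g is D_4, hence not right-equivalent.

No.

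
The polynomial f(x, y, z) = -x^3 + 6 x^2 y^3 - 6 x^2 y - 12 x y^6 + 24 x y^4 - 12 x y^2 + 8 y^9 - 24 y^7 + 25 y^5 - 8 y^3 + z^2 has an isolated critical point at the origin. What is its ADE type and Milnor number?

Type E_{8}, Milnor number mu = 8.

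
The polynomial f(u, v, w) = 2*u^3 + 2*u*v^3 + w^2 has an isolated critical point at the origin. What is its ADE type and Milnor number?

The Hessian of f at 0 has rank 1. Corank 2; j^3 = 2*u^3 is a perfect cube, so E-series; the 4-jet and mu = 7 give E_7.

Type E_{7}, Milnor number mu = 7.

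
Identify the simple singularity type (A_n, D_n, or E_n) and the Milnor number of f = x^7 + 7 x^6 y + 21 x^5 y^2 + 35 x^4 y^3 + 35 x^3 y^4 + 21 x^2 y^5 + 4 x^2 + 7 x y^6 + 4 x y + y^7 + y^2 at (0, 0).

The Hessian of f at 0 is [[8, 4], [4, 2]] with rank 1, so corank 1. A Groebner basis of the Jacobian ideal J(f) in C{x,y} is {y^6, x + y/2}; counting standard monomials gives mu = 6. Corank 1: A-series; mu = 6 gives A_6.

Type A_6, Milnor number mu = 6.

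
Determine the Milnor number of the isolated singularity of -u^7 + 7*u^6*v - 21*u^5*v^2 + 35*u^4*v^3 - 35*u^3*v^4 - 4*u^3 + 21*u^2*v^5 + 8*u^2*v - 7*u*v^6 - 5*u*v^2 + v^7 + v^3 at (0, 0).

8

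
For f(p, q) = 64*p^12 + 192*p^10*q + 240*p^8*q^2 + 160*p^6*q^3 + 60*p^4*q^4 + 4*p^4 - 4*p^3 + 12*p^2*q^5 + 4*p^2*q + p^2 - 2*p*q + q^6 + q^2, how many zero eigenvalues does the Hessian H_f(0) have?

The Hessian at 0 is [[2, -2], [-2, 2]] of rank 1; hence corank 1.

1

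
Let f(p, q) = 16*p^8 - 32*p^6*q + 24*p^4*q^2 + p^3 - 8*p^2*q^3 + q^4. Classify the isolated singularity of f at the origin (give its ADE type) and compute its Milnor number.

Type E_{6}, Milnor number mu = 6.

The Hessian of f at 0 has rank 0. Corank 2; j^3 = p^3 is a perfect cube, so E-series; the 4-jet and mu = 6 give E_6.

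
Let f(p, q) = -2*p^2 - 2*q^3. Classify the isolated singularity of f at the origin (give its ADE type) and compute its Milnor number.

The Hessian of f at 0 has rank 1. Corank 1: A-series; mu = 2 gives A_2.

Type A_{2}, Milnor number mu = 2.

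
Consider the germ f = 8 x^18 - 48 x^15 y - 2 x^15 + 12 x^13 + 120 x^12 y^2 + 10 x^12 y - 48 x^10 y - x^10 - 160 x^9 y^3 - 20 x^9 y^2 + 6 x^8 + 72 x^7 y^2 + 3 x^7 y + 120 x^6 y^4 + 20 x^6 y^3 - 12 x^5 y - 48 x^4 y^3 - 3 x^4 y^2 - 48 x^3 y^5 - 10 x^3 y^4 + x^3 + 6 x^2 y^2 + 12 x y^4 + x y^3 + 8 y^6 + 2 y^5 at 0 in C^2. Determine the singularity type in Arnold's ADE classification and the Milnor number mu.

The Hessian of f at 0 has rank 0. Corank 2; j^3 = x^3 is a perfect cube, so E-series; the 4-jet and mu = 7 give E_7.

Type E_{7}, Milnor number mu = 7.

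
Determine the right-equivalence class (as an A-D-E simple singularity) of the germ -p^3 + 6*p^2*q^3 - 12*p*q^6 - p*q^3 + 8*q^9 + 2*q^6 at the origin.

The Hessian of f at 0 is [[0, 0], [0, 0]] with rank 0, so corank 2. A Groebner basis of the Jacobian ideal J(f) in C{p,q} is {p^3, p*q^2, 3*p^2 + q^3}; counting standard monomials gives mu = 7. Corank 2; j^3 = -p^3 is a perfect cube, so E-series; the 4-jet and mu = 7 give E_7.

E_7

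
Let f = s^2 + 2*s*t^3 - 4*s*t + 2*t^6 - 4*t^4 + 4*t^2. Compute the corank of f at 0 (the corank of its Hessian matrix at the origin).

Hessian at 0 has rank 1.

1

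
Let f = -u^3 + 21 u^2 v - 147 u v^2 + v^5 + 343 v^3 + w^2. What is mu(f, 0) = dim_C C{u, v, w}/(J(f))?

The Hessian of f at 0 is [[0, 0, 0], [0, 0, 0], [0, 0, 2]] with rank 1, so corank 2. A Groebner basis of the Jacobian ideal J(f) in C{u,v,w} is {v^4, u^2 - 14*u*v + 49*v^2, w}; counting standard monomials gives mu = 8. Corank 2; j^3 = -(u - 7*v)^3 is a perfect cube, so E-series; the 5-jet and mu = 8 give E_8.

8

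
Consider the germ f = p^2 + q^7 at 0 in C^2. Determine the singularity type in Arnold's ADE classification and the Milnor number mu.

Type A6, Milnor number mu = 6.

The Hessian of f at 0 is [[2, 0], [0, 0]] with rank 1, so corank 1. A Groebner basis of the Jacobian ideal J(f) in C{p,q} is {q^6, p}; counting standard monomials gives mu = 6. Corank 1: A-series; mu = 6 gives A_6.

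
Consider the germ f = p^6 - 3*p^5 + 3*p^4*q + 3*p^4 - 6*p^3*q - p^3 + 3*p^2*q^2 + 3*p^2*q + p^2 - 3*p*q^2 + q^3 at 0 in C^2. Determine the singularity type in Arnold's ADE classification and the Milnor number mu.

Type A2, Milnor number mu = 2.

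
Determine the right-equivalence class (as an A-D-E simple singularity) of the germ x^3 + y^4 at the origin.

E_{6}

The Hessian of f at 0 has rank 0. Corank 2; j^3 = x^3 is a perfect cube, so E-series; the 4-jet and mu = 6 give E_6.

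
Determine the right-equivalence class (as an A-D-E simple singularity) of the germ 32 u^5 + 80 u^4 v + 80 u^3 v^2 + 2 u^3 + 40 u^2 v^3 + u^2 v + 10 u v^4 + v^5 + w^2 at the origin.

The Hessian of f at 0 has rank 1. Corank 2; j^3 = u^2*(2*u + v) has shape L^2 M (L != M), so D-series; mu = 6 gives D_6.

D6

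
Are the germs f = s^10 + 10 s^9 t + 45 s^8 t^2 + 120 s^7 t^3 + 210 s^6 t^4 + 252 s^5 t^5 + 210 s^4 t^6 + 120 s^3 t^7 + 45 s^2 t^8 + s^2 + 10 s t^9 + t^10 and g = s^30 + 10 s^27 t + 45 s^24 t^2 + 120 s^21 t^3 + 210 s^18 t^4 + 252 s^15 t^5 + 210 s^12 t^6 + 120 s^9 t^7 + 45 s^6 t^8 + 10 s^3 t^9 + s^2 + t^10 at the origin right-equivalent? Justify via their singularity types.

The Hessian of f at 0 has rank 1. Corank 1: A-series; mu = 9 gives A_9. The Hessian of g at 0 has rank 1. Corank 1: A-series; mu = 9 gives A_9. Both have type A_9, hence right-equivalent.

Yes.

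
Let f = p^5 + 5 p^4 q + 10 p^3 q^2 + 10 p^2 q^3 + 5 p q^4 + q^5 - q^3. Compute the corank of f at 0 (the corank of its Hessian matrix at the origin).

The Hessian at 0 is [[0, 0], [0, 0]] of rank 0; hence corank 2.

2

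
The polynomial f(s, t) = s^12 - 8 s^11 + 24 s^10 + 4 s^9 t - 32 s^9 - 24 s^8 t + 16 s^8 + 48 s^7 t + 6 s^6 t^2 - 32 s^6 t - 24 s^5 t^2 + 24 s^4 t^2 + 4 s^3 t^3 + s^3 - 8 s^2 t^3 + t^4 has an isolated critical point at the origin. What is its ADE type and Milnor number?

Type E6, Milnor number mu = 6.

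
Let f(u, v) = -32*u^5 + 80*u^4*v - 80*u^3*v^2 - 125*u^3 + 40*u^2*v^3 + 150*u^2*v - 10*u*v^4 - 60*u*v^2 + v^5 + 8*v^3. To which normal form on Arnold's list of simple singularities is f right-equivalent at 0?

The Hessian of f at 0 has rank 0. Corank 2; j^3 = -(5*u - 2*v)^3 is a perfect cube, so E-series; the 5-jet and mu = 8 give E_8.

E_8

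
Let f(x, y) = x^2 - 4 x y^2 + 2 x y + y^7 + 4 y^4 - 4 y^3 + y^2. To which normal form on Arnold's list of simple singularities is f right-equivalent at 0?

A_{6}

The Hessian of f at 0 has rank 1. Corank 1: A-series; mu = 6 gives A_6.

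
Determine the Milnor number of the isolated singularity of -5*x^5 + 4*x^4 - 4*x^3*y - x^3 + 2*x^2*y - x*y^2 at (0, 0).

The Hessian of f at 0 has rank 0. Corank 2; j^3 = -x*(x - y)^2 has shape L^2 M (L != M), so D-series; mu = 6 gives D_6.

6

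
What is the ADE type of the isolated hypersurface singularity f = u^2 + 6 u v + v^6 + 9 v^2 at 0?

A5

The Hessian of f at 0 is [[2, 6], [6, 18]] with rank 1, so corank 1. A Groebner basis of the Jacobian ideal J(f) in C{u,v} is {v^5, u + 3*v}; counting standard monomials gives mu = 5. Corank 1: A-series; mu = 5 gives A_5.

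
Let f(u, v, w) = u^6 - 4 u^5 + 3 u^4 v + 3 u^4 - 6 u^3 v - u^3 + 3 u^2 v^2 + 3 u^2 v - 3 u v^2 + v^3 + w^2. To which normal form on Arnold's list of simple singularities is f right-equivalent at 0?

E_{8}

The Hessian of f at 0 has rank 1. Corank 2; j^3 = -(u - v)^3 is a perfect cube, so E-series; the 5-jet and mu = 8 give E_8.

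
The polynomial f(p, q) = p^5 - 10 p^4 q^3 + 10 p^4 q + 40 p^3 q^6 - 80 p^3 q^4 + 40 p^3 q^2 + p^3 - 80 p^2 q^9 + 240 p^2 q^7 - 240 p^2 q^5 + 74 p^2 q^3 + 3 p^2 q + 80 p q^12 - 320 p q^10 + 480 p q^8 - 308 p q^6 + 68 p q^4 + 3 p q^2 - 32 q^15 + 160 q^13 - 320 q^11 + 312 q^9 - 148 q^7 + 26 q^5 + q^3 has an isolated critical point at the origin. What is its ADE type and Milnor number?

Type E_{8}, Milnor number mu = 8.

The Hessian of f at 0 has rank 0. Corank 2; j^3 = (p + q)^3 is a perfect cube, so E-series; the 5-jet and mu = 8 give E_8.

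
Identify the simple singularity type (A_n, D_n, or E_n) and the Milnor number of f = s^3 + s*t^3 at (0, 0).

Type E_{7}, Milnor number mu = 7.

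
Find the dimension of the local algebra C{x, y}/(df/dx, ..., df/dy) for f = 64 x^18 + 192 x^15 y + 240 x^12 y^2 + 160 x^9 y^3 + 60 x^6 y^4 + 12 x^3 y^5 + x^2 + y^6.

5

The Hessian of f at 0 is [[2, 0], [0, 0]] with rank 1, so corank 1. A Groebner basis of the Jacobian ideal J(f) in C{x,y} is {y^5, x}; counting standard monomials gives mu = 5. Corank 1: A-series; mu = 5 gives A_5.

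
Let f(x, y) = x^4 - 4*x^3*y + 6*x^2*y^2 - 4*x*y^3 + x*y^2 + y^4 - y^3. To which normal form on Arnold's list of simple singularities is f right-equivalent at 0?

D_{5}

The Hessian of f at 0 has rank 0. Corank 2; j^3 = y^2*(x - y) has shape L^2 M (L != M), so D-series; mu = 5 gives D_5.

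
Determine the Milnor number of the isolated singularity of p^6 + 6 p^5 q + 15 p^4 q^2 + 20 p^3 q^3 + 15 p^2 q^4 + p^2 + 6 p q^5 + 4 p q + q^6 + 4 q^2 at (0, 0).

5

The Hessian of f at 0 has rank 1. Corank 1: A-series; mu = 5 gives A_5.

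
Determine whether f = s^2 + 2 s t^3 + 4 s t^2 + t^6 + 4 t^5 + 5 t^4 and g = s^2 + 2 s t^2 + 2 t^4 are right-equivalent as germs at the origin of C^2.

Yes.

The Hessian of f at 0 is [[2, 0], [0, 0]] with rank 1, so corank 1. A Groebner basis of the Jacobian ideal J(f) in C{s,t} is {s^2, s*t, s/2 + t^2}; counting standard monomials gives mu = 3. Corank 1: A-series; mu = 3 gives A_3. The Hessian of g at 0 is [[2, 0], [0, 0]] with rank 1, so corank 1. A Groebner basis of the Jacobian ideal J(g) in C{s,t} is {s^2, s*t, s + t^2}; counting standard monomials gives mu = 3. Corank 1: A-series; mu = 3 gives A_3. Both have type A_3, hence right-equivalent.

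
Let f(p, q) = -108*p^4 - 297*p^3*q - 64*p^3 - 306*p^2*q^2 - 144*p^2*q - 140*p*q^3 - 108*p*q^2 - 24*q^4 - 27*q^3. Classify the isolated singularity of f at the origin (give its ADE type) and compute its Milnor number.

Type E_{7}, Milnor number mu = 7.

The Hessian of f at 0 has rank 0. Corank 2; j^3 = -(4*p + 3*q)^3 is a perfect cube, so E-series; the 4-jet and mu = 7 give E_7.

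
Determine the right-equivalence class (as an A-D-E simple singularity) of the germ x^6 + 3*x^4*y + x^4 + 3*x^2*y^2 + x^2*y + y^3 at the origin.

The Hessian of f at 0 has rank 0. Corank 2; j^3 = y*(x^2 + y^2) splits into three distinct lines over C (the quadratic factor has nonzero discriminant), so D_4.

D_{4}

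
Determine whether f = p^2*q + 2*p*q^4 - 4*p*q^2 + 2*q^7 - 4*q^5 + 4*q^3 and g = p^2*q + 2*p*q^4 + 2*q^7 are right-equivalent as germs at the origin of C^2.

The Hessian of f at 0 has rank 0. Corank 2; j^3 = q*(p - 2*q)^2 has shape L^2 M (L != M), so D-series; mu = 8 gives D_8. The Hessian of g at 0 has rank 0. Corank 2; j^3 = p^2*q has shape L^2 M (L != M), so D-series; mu = 8 gives D_8. Both have type D_8, hence right-equivalent.

Yes.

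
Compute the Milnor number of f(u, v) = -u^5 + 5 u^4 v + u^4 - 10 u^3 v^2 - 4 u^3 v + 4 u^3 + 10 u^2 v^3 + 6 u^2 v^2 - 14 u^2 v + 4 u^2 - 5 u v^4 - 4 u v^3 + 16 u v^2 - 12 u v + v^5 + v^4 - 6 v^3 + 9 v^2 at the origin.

4

The Hessian of f at 0 has rank 1. Corank 1: A-series; mu = 4 gives A_4.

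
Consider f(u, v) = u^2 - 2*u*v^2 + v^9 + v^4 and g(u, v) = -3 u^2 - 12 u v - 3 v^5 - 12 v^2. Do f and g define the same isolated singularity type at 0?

No.

The Hessian of f at 0 has rank 1. Corank 1: A-series; mu = 8 gives A_8. The Hessian of g at 0 has rank 1. Corank 1: A-series; mu = 4 gives A_4. f is A_8 but g is A_4, hence not right-equivalent.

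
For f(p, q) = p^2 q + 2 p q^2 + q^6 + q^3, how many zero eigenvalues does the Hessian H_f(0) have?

2

The Hessian at 0 is [[0, 0], [0, 0]] of rank 0; hence corank 2.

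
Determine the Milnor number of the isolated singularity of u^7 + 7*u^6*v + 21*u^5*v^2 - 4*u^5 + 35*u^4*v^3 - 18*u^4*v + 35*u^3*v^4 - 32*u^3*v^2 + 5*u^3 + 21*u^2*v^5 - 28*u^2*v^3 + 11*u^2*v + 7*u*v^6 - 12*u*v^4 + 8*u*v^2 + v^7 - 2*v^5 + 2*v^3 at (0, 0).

The Hessian of f at 0 is [[0, 0], [0, 0]] with rank 0, so corank 2. A Groebner basis of the Jacobian ideal J(f) in C{u,v} is {v^3, u^2 + 2*v^2, u*v - v^2}; counting standard monomials gives mu = 4. Corank 2; j^3 = (u + v)*(5*u^2 + 6*u*v + 2*v^2) splits into three distinct lines over C (the quadratic factor has nonzero discriminant), so D_4.

4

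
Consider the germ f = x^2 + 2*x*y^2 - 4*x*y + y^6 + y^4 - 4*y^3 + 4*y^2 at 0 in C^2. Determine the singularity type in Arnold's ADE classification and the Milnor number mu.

Type A_{5}, Milnor number mu = 5.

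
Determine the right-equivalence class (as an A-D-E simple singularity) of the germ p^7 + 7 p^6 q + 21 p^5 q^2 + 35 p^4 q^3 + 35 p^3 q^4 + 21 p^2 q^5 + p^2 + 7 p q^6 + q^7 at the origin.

The Hessian of f at 0 is [[2, 0], [0, 0]] with rank 1, so corank 1. A Groebner basis of the Jacobian ideal J(f) in C{p,q} is {q^6, p}; counting standard monomials gives mu = 6. Corank 1: A-series; mu = 6 gives A_6.

A_{6}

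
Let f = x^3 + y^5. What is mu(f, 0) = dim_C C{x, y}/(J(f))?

The Hessian of f at 0 has rank 0. Corank 2; j^3 = x^3 is a perfect cube, so E-series; the 5-jet and mu = 8 give E_8.

8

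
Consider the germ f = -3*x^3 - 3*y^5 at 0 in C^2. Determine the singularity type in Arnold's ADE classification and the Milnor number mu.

Type E_8, Milnor number mu = 8.

The Hessian of f at 0 has rank 0. Corank 2; j^3 = -3*x^3 is a perfect cube, so E-series; the 5-jet and mu = 8 give E_8.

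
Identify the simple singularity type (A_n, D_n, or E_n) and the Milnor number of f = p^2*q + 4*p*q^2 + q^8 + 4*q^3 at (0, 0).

Type D_9, Milnor number mu = 9.

The Hessian of f at 0 is [[0, 0], [0, 0]] with rank 0, so corank 2. A Groebner basis of the Jacobian ideal J(f) in C{p,q} is {p^2/8 + q^7 - q^2/2, p^3 + 8*q^3, p*q + 2*q^2}; counting standard monomials gives mu = 9. Corank 2; j^3 = q*(p + 2*q)^2 has shape L^2 M (L != M), so D-series; mu = 9 gives D_9.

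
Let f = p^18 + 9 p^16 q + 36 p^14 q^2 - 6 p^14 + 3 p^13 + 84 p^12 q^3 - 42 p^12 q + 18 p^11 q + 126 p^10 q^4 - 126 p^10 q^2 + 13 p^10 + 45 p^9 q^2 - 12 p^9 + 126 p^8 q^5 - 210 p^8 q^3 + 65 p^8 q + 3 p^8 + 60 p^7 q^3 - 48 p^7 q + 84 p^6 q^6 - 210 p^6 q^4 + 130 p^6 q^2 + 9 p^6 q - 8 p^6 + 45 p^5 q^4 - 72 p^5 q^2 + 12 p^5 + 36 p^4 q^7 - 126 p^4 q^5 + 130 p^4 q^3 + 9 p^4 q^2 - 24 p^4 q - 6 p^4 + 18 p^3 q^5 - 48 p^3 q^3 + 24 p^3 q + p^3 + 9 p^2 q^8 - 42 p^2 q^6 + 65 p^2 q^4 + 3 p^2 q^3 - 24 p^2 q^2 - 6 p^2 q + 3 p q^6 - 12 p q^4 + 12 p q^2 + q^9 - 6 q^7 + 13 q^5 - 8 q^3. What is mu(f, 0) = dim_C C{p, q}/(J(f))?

8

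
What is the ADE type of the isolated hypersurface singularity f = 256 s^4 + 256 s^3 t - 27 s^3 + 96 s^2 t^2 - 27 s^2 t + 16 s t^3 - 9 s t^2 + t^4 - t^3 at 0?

The Hessian of f at 0 is [[0, 0], [0, 0]] with rank 0, so corank 2. A Groebner basis of the Jacobian ideal J(f) in C{s,t} is {t^4, s*t^2 + 11*t^3/36, s^2 + 2*s*t/3 + t^2/9}; counting standard monomials gives mu = 6. Corank 2; j^3 = -(3*s + t)^3 is a perfect cube, so E-series; the 4-jet and mu = 6 give E_6.

E_6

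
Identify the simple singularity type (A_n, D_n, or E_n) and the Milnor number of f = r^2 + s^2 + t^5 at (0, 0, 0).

Type A_{4}, Milnor number mu = 4.

The Hessian of f at 0 has rank 2. Corank 1: A-series; mu = 4 gives A_4.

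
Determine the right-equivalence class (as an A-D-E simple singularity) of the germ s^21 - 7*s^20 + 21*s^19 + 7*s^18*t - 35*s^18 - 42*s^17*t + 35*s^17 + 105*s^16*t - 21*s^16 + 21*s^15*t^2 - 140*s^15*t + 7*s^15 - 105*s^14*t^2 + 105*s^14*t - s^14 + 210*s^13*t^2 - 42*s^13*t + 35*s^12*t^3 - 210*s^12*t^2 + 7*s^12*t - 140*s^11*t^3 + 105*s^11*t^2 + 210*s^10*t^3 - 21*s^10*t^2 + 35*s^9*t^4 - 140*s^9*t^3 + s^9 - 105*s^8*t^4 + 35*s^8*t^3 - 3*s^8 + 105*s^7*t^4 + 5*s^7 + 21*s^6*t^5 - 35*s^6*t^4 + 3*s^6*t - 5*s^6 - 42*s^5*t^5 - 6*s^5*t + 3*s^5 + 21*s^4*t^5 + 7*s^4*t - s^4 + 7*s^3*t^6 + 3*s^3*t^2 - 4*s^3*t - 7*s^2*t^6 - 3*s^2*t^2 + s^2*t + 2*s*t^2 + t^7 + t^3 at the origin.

The Hessian of f at 0 has rank 0. Corank 2; j^3 = t*(s + t)^2 has shape L^2 M (L != M), so D-series; mu = 8 gives D_8.

D_8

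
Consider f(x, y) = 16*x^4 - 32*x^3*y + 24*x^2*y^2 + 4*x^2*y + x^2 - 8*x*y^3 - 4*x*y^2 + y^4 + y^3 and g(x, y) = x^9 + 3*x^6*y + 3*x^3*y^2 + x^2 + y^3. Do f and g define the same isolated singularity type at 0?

Yes.

The Hessian of f at 0 has rank 1. Corank 1: A-series; mu = 2 gives A_2. The Hessian of g at 0 has rank 1. Corank 1: A-series; mu = 2 gives A_2. Both have type A_2, hence right-equivalent.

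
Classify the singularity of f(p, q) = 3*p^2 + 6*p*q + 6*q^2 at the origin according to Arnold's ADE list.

The Hessian of f at 0 has rank 2. Corank 0: nondegenerate Morse point, so A_1.

A_{1}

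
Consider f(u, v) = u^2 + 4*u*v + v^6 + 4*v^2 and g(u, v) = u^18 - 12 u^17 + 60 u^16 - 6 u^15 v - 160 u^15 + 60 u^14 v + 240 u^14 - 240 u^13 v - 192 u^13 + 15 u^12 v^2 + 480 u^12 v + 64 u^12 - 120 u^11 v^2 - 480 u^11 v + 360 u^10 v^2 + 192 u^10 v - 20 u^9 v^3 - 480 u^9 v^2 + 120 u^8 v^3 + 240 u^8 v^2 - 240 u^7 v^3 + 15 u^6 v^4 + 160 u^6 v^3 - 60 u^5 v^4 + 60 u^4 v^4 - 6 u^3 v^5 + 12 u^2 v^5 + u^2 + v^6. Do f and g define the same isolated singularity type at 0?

The Hessian of f at 0 is [[2, 4], [4, 8]] with rank 1, so corank 1. A Groebner basis of the Jacobian ideal J(f) in C{u,v} is {v^5, u + 2*v}; counting standard monomials gives mu = 5. Corank 1: A-series; mu = 5 gives A_5. The Hessian of g at 0 is [[2, 0], [0, 0]] with rank 1, so corank 1. A Groebner basis of the Jacobian ideal J(g) in C{u,v} is {v^5, u}; counting standard monomials gives mu = 5. Corank 1: A-series; mu = 5 gives A_5. Both have type A_5, hence right-equivalent.

Yes.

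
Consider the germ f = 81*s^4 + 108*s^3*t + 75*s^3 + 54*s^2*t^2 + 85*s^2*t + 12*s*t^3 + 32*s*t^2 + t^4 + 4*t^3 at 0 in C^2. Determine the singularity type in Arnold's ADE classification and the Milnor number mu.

Type D5, Milnor number mu = 5.

The Hessian of f at 0 has rank 0. Corank 2; j^3 = (3*s + t)*(5*s + 2*t)^2 has shape L^2 M (L != M), so D-series; mu = 5 gives D_5.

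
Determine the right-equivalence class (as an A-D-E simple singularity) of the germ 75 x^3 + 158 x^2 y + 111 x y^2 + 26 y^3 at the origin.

D4

The Hessian of f at 0 is [[0, 0], [0, 0]] with rank 0, so corank 2. A Groebner basis of the Jacobian ideal J(f) in C{x,y} is {y^3, x^2 - 3*y^2/11, x*y + 6*y^2/11}; counting standard monomials gives mu = 4. Corank 2; j^3 = (3*x + 2*y)*(25*x^2 + 36*x*y + 13*y^2) splits into three distinct lines over C (the quadratic factor has nonzero discriminant), so D_4.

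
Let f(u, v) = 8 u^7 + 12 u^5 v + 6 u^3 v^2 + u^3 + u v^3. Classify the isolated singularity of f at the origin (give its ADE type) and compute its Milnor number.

Type E_7, Milnor number mu = 7.

The Hessian of f at 0 has rank 0. Corank 2; j^3 = u^3 is a perfect cube, so E-series; the 4-jet and mu = 7 give E_7.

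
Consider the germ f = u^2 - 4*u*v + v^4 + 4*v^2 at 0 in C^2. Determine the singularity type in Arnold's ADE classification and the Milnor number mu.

The Hessian of f at 0 has rank 1. Corank 1: A-series; mu = 3 gives A_3.

Type A_{3}, Milnor number mu = 3.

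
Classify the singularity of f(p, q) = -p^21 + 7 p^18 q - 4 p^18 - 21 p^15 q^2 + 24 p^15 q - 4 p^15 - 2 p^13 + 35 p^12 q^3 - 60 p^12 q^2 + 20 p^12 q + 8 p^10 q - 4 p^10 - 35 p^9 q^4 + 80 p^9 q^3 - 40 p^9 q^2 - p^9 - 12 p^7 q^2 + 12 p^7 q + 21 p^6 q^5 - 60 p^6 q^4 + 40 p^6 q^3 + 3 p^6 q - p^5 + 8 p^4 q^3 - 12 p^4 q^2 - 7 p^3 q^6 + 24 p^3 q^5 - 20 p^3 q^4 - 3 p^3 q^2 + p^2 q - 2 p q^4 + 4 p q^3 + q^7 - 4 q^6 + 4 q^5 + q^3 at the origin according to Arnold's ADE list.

D_4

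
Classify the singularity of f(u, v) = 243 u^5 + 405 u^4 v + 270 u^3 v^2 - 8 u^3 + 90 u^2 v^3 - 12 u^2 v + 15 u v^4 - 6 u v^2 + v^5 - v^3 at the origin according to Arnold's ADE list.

The Hessian of f at 0 has rank 0. Corank 2; j^3 = -(2*u + v)^3 is a perfect cube, so E-series; the 5-jet and mu = 8 give E_8.

E8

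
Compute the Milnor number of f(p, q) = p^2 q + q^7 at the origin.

The Hessian of f at 0 has rank 0. Corank 2; j^3 = p^2*q has shape L^2 M (L != M), so D-series; mu = 8 gives D_8.

8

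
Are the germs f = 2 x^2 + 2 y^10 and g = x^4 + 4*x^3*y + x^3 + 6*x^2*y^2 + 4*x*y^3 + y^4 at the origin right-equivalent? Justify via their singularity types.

The Hessian of f at 0 has rank 1. Corank 1: A-series; mu = 9 gives A_9. The Hessian of g at 0 has rank 0. Corank 2; j^3 = x^3 is a perfect cube, so E-series; the 4-jet and mu = 6 give E_6. f is A_9 but g is E_6, hence not right-equivalent.

No.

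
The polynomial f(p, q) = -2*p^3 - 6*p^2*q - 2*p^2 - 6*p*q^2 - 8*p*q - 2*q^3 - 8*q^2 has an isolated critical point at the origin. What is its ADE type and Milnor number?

Type A2, Milnor number mu = 2.

The Hessian of f at 0 is [[-4, -8], [-8, -16]] with rank 1, so corank 1. A Groebner basis of the Jacobian ideal J(f) in C{p,q} is {q^2, p + 2*q}; counting standard monomials gives mu = 2. Corank 1: A-series; mu = 2 gives A_2.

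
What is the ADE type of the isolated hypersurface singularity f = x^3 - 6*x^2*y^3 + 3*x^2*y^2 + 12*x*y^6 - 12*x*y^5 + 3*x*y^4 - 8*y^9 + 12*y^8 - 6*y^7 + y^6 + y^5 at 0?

E8

The Hessian of f at 0 has rank 0. Corank 2; j^3 = x^3 is a perfect cube, so E-series; the 5-jet and mu = 8 give E_8.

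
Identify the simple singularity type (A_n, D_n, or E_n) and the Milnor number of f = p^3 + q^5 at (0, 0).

The Hessian of f at 0 has rank 0. Corank 2; j^3 = p^3 is a perfect cube, so E-series; the 5-jet and mu = 8 give E_8.

Type E_{8}, Milnor number mu = 8.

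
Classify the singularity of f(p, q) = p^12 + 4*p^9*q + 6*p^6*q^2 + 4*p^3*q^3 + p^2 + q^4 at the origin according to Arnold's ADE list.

A3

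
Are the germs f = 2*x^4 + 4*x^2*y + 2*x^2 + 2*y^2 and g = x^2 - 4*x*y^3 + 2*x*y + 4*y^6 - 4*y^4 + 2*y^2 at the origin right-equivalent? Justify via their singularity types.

Yes.

The Hessian of f at 0 is [[4, 0], [0, 4]] with rank 2, so corank 0. A Groebner basis of the Jacobian ideal J(f) in C{x,y} is {x, y}; counting standard monomials gives mu = 1. Corank 0: nondegenerate Morse point, so A_1. The Hessian of g at 0 is [[2, 2], [2, 4]] with rank 2, so corank 0. A Groebner basis of the Jacobian ideal J(g) in C{x,y} is {x, y}; counting standard monomials gives mu = 1. Corank 0: nondegenerate Morse point, so A_1. Both have type A_1, hence right-equivalent.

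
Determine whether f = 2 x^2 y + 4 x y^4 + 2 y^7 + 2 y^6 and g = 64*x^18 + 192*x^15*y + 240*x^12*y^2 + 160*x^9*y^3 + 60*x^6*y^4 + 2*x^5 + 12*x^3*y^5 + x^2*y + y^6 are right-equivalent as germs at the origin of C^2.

Yes.

The Hessian of f at 0 is [[0, 0], [0, 0]] with rank 0, so corank 2. A Groebner basis of the Jacobian ideal J(f) in C{x,y} is {x*y + y^4, x^3, x^2*y, -x^2/6 + x*y^2}; counting standard monomials gives mu = 7. Corank 2; j^3 = 2*x^2*y has shape L^2 M (L != M), so D-series; mu = 7 gives D_7. The Hessian of g at 0 is [[0, 0], [0, 0]] with rank 0, so corank 2. A Groebner basis of the Jacobian ideal J(g) in C{x,y} is {x^2/6 + y^5, x^3, x*y}; counting standard monomials gives mu = 7. Corank 2; j^3 = x^2*y has shape L^2 M (L != M), so D-series; mu = 7 gives D_7. Both have type D_7, hence right-equivalent.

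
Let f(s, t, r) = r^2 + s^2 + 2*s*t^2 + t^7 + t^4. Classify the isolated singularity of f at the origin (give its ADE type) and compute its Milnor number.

The Hessian of f at 0 has rank 2. Corank 1: A-series; mu = 6 gives A_6.

Type A6, Milnor number mu = 6.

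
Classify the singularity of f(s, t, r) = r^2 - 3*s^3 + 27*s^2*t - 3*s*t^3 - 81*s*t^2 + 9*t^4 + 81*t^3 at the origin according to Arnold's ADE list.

E_7

The Hessian of f at 0 is [[0, 0, 0], [0, 0, 0], [0, 0, 2]] with rank 1, so corank 2. A Groebner basis of the Jacobian ideal J(f) in C{s,t,r} is {s^3 - 9*s^2*t - 162*s^2 + 972*s*t - 1458*t^2, 9*s^2 + s*t^2 - 54*s*t + 81*t^2, 3*s^2 - 18*s*t + t^3 + 27*t^2, r}; counting standard monomials gives mu = 7. Corank 2; j^3 = -3*(s - 3*t)^3 is a perfect cube, so E-series; the 4-jet and mu = 7 give E_7.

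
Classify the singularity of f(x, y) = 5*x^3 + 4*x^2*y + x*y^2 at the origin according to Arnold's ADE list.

D_4

The Hessian of f at 0 has rank 0. Corank 2; j^3 = x*(5*x^2 + 4*x*y + y^2) splits into three distinct lines over C (the quadratic factor has nonzero discriminant), so D_4.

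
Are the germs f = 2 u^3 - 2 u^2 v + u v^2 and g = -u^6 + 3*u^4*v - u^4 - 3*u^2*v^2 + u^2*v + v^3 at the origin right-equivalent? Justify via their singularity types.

The Hessian of f at 0 is [[0, 0], [0, 0]] with rank 0, so corank 2. A Groebner basis of the Jacobian ideal J(f) in C{u,v} is {v^3, u^2 + v^2/2, u*v + v^2/2}; counting standard monomials gives mu = 4. Corank 2; j^3 = u*(2*u^2 - 2*u*v + v^2) splits into three distinct lines over C (the quadratic factor has nonzero discriminant), so D_4. The Hessian of g at 0 is [[0, 0], [0, 0]] with rank 0, so corank 2. A Groebner basis of the Jacobian ideal J(g) in C{u,v} is {v^3, u^2 + 3*v^2, u*v}; counting standard monomials gives mu = 4. Corank 2; j^3 = v*(u^2 + v^2) splits into three distinct lines over C (the quadratic factor has nonzero discriminant), so D_4. Both have type D_4, hence right-equivalent.

Yes.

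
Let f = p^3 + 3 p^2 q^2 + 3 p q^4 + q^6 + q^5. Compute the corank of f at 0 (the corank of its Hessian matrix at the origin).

2

The Hessian at 0 is [[0, 0], [0, 0]] of rank 0; hence corank 2.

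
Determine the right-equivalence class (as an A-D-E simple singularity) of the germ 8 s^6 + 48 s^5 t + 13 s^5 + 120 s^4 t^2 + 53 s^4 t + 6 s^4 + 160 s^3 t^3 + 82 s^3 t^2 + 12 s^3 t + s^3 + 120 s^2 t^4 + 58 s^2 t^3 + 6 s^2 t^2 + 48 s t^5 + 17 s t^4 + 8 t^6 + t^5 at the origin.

The Hessian of f at 0 has rank 0. Corank 2; j^3 = s^3 is a perfect cube, so E-series; the 5-jet and mu = 8 give E_8.

E_{8}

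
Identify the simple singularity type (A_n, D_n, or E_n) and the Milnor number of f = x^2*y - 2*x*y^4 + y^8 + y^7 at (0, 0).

Type D9, Milnor number mu = 9.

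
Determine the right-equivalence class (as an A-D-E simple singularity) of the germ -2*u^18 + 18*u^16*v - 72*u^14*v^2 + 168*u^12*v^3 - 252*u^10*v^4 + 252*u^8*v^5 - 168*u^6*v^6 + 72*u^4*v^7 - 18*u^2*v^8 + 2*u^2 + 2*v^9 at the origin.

The Hessian of f at 0 is [[4, 0], [0, 0]] with rank 1, so corank 1. A Groebner basis of the Jacobian ideal J(f) in C{u,v} is {v^8, u}; counting standard monomials gives mu = 8. Corank 1: A-series; mu = 8 gives A_8.

A8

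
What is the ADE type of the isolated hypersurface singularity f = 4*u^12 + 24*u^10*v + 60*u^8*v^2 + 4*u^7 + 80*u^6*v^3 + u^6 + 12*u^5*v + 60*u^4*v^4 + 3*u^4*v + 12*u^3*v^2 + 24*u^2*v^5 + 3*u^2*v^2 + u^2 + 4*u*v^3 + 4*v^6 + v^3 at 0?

The Hessian of f at 0 has rank 1. Corank 1: A-series; mu = 2 gives A_2.

A_2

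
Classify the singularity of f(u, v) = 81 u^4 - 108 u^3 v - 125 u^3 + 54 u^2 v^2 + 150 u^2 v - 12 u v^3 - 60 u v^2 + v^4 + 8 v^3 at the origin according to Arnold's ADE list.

The Hessian of f at 0 is [[0, 0], [0, 0]] with rank 0, so corank 2. A Groebner basis of the Jacobian ideal J(f) in C{u,v} is {v^4, u*v^2 - 17*v^3/45, u^2 - 4*u*v/5 + 4*v^2/25}; counting standard monomials gives mu = 6. Corank 2; j^3 = -(5*u - 2*v)^3 is a perfect cube, so E-series; the 4-jet and mu = 6 give E_6.

E_6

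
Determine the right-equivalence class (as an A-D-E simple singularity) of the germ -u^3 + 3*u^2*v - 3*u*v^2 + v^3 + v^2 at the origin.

The Hessian of f at 0 has rank 1. Corank 1: A-series; mu = 2 gives A_2.

A_{2}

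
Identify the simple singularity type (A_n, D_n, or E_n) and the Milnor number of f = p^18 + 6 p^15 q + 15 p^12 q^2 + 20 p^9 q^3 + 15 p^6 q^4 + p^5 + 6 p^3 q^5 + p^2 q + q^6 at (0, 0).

The Hessian of f at 0 is [[0, 0], [0, 0]] with rank 0, so corank 2. A Groebner basis of the Jacobian ideal J(f) in C{p,q} is {p^2/6 + q^5, p^3, p*q}; counting standard monomials gives mu = 7. Corank 2; j^3 = p^2*q has shape L^2 M (L != M), so D-series; mu = 7 gives D_7.

Type D_{7}, Milnor number mu = 7.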